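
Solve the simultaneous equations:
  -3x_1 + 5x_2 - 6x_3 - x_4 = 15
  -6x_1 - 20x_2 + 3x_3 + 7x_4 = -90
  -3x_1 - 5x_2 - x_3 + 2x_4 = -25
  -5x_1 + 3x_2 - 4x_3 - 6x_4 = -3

infinitely many solutions

Row-reduce:
R1 ← R1 / (-3).
R2 ← R2 + 6·R1.
R3 ← R3 + 3·R1.
R4 ← R4 + 5·R1.
R2 ← R2 / (-30).
R1 ← R1 + 5/3·R2.
R3 ← R3 + 10·R2.
R4 ← R4 + 16/3·R2.
Swap R3 and R4.
R3 ← R3 / (10/3).
R1 ← R1 − 7/6·R3.
R2 ← R2 + 1/2·R3.
Rank is 3 with 4 unknowns, leaving x_4 free.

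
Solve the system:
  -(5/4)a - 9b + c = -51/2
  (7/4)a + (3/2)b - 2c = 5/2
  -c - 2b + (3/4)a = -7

Row-reduce:
R1 ← R1 / (-5/4).
R2 ← R2 − 7/4·R1.
R3 ← R3 − 3/4·R1.
R2 ← R2 / (-111/10).
R1 ← R1 − 36/5·R2.
R3 ← R3 + 37/5·R2.
Row 3 reduces to 0 = -1/6, a contradiction. The system is inconsistent.

no solution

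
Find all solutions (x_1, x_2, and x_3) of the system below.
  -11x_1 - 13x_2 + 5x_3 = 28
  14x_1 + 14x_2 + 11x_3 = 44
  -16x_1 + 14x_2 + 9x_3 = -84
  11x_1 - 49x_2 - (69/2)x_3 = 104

no solution

Row-reduce:
R1 ← R1 / (-11).
R2 ← R2 − 14·R1.
R3 ← R3 + 16·R1.
R4 ← R4 − 11·R1.
R2 ← R2 / (-28/11).
R1 ← R1 − 13/11·R2.
R3 ← R3 − 362/11·R2.
R4 ← R4 + 62·R2.
R3 ← R3 / (3167/14).
R1 ← R1 − 213/28·R3.
R2 ← R2 + 191/28·R3.
R4 ← R4 + 3167/7·R3.
Row 4 reduces to 0 = 2, a contradiction. The system is inconsistent.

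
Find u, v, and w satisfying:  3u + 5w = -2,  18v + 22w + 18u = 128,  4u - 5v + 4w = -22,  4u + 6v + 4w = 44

u = 6, v = 6, w = -4

Row-reduce the augmented matrix:
R1 ← R1 / (3).
R2 ← R2 − 18·R1.
R3 ← R3 − 4·R1.
R4 ← R4 − 4·R1.
R2 ← R2 / (18).
R3 ← R3 + 5·R2.
R4 ← R4 − 6·R2.
R3 ← R3 / (-44/9).
R1 ← R1 − 5/3·R3.
R2 ← R2 + 4/9·R3.
R4 reduces to 0 = 0, so the extra equation is consistent.
Reading off the reduced rows gives u = 6, v = 6, w = -4.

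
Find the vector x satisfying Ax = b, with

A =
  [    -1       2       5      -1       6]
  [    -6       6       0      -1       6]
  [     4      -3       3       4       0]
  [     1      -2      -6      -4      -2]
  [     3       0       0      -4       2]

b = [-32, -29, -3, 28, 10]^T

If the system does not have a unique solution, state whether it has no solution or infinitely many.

x_1 = 4, x_2 = 2, x_3 = -3, x_4 = -1, x_5 = -3

Row-reduce the augmented matrix:
R1 ← R1 / (-1).
R2 ← R2 + 6·R1.
R3 ← R3 − 4·R1.
R4 ← R4 − 1·R1.
R5 ← R5 − 3·R1.
R2 ← R2 / (-6).
R1 ← R1 + 2·R2.
R3 ← R3 − 5·R2.
R5 ← R5 − 6·R2.
R3 ← R3 / (-2).
R1 ← R1 − 5·R3.
R2 ← R2 − 5·R3.
R4 ← R4 + 1·R3.
R5 ← R5 + 15·R3.
R4 ← R4 / (-85/12).
R1 ← R1 − 39/4·R4.
R2 ← R2 − 115/12·R4.
R3 ← R3 + 25/12·R4.
R5 ← R5 + 133/4·R4.
R5 ← R5 / (-2008/85).
R1 ← R1 − 654/85·R5.
R2 ← R2 − 146/17·R5.
R3 ← R3 + 14/17·R5.
R4 ← R4 + 54/85·R5.
Reading off the reduced rows gives x_1 = 4, x_2 = 2, x_3 = -3, x_4 = -1, x_5 = -3.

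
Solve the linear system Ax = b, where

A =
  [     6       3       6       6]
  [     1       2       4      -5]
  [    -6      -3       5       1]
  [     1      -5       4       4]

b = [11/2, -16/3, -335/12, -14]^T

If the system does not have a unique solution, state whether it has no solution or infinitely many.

Row-reduce the augmented matrix:
R1 ← R1 / (6).
R2 ← R2 − 1·R1.
R3 ← R3 + 6·R1.
R4 ← R4 − 1·R1.
R2 ← R2 / (3/2).
R1 ← R1 − 1/2·R2.
R4 ← R4 + 11/2·R2.
R3 ← R3 / (11).
R2 ← R2 − 2·R3.
R4 ← R4 − 14·R3.
R4 ← R4 / (-307/11).
R1 ← R1 − 3·R4.
R2 ← R2 + 58/11·R4.
R3 ← R3 − 7/11·R4.
Reading off the reduced rows gives x_1 = 2, x_2 = 5/3, x_3 = -9/4, x_4 = 1/3.

x_1 = 2, x_2 = 5/3, x_3 = -9/4, x_4 = 1/3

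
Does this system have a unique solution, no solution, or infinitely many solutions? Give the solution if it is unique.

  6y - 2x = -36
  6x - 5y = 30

Row-reduce the augmented matrix:
R1 ← R1 / (-2).
R2 ← R2 − 6·R1.
R2 ← R2 / (13).
R1 ← R1 + 3·R2.
Reading off the reduced rows gives x = 0, y = -6.

x = 0, y = -6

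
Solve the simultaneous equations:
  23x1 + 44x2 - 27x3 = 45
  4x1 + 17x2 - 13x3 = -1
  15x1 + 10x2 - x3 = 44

no solution

Row-reduce:
R1 ← R1 / (23).
R2 ← R2 − 4·R1.
R3 ← R3 − 15·R1.
R2 ← R2 / (215/23).
R1 ← R1 − 44/23·R2.
R3 ← R3 + 430/23·R2.
Row 3 reduces to 0 = -3, a contradiction. The system is inconsistent.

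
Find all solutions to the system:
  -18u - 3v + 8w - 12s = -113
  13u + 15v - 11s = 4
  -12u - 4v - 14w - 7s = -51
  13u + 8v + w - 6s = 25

u = 4, v = -1, w = -1, s = 3

Row-reduce the augmented matrix:
R1 ← R1 / (-18).
R2 ← R2 − 13·R1.
R3 ← R3 + 12·R1.
R4 ← R4 − 13·R1.
R2 ← R2 / (77/6).
R1 ← R1 − 1/6·R2.
R3 ← R3 + 2·R2.
R4 ← R4 − 35/6·R2.
R3 ← R3 / (-4258/231).
R1 ← R1 + 40/77·R3.
R2 ← R2 − 104/231·R3.
R4 ← R4 − 137/33·R3.
R4 ← R4 / (-26367/4258).
R1 ← R1 − 2087/2129·R4.
R2 ← R2 + 3370/2129·R4.
R3 ← R3 − 477/4258·R4.
Reading off the reduced rows gives u = 4, v = -1, w = -1, s = 3.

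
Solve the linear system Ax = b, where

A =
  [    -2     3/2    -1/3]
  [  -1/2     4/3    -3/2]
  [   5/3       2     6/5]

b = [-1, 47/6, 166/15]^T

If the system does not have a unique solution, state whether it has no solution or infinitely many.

Row-reduce the augmented matrix:
R1 ← R1 / (-2).
R2 ← R2 + 1/2·R1.
R3 ← R3 − 5/3·R1.
R2 ← R2 / (23/24).
R1 ← R1 + 3/4·R2.
R3 ← R3 − 13/4·R2.
R3 ← R3 / (5927/1035).
R1 ← R1 + 65/69·R3.
R2 ← R2 + 34/23·R3.
Reading off the reduced rows gives x_1 = 4, x_2 = 4, x_3 = -3.

x_1 = 4, x_2 = 4, x_3 = -3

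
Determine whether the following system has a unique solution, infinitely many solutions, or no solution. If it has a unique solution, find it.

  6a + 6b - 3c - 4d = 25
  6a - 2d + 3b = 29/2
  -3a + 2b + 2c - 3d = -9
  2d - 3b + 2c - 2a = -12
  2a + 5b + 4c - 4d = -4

no solution

Row-reduce:
R1 ← R1 / (6).
R2 ← R2 − 6·R1.
R3 ← R3 + 3·R1.
R4 ← R4 + 2·R1.
R5 ← R5 − 2·R1.
R2 ← R2 / (-3).
R1 ← R1 − 1·R2.
R3 ← R3 − 5·R2.
R4 ← R4 + 1·R2.
R5 ← R5 − 3·R2.
R3 ← R3 / (11/2).
R1 ← R1 − 1/2·R3.
R2 ← R2 + 1·R3.
R5 ← R5 − 8·R3.
Swap R4 and R5.
R4 ← R4 / (58/33).
R1 ← R1 − 5/33·R4.
R2 ← R2 + 32/33·R4.
R3 ← R3 + 10/33·R4.
Row 5 reduces to 0 = -1/6, a contradiction. The system is inconsistent.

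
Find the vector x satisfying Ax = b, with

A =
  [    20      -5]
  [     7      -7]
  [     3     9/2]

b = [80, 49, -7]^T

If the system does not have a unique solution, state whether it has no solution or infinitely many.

Row-reduce:
R1 ← R1 / (20).
R2 ← R2 − 7·R1.
R3 ← R3 − 3·R1.
R2 ← R2 / (-21/4).
R1 ← R1 + 1/4·R2.
R3 ← R3 − 21/4·R2.
Row 3 reduces to 0 = 2, a contradiction. The system is inconsistent.

no solution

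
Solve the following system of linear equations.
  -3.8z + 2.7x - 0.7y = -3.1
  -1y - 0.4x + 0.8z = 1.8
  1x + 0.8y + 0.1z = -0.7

x = 0, y = -1, z = 1

Row-reduce the augmented matrix:
R1 ← R1 / (27/10).
R2 ← R2 + 2/5·R1.
R3 ← R3 − 1·R1.
R2 ← R2 / (-149/135).
R1 ← R1 + 7/27·R2.
R3 ← R3 − 143/135·R2.
R3 ← R3 / (517/298).
R1 ← R1 + 218/149·R3.
R2 ← R2 + 32/149·R3.
Reading off the reduced rows gives x = 0, y = -1, z = 1.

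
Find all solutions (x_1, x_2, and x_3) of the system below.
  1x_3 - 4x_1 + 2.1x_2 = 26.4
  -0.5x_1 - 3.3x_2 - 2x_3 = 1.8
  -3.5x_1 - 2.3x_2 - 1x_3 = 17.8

x_1 = -6, x_2 = 4, x_3 = -6

Row-reduce the augmented matrix:
R1 ← R1 / (-4).
R2 ← R2 + 1/2·R1.
R3 ← R3 + 7/2·R1.
R2 ← R2 / (-57/16).
R1 ← R1 + 21/40·R2.
R3 ← R3 + 331/80·R2.
R3 ← R3 / (169/285).
R1 ← R1 − 6/95·R3.
R2 ← R2 − 34/57·R3.
Reading off the reduced rows gives x_1 = -6, x_2 = 4, x_3 = -6.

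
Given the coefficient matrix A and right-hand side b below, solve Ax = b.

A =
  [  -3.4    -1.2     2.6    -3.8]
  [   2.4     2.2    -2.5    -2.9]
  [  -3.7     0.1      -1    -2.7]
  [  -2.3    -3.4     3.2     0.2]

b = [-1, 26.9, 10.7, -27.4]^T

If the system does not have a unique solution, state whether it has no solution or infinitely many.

x_1 = 0, x_2 = 6, x_3 = -2, x_4 = -3

Row-reduce the augmented matrix:
R1 ← R1 / (-17/5).
R2 ← R2 − 12/5·R1.
R3 ← R3 + 37/10·R1.
R4 ← R4 + 23/10·R1.
R2 ← R2 / (23/17).
R1 ← R1 − 6/17·R2.
R3 ← R3 − 239/170·R2.
R4 ← R4 + 44/17·R2.
R3 ← R3 / (-7219/2300).
R1 ← R1 + 68/115·R3.
R2 ← R2 + 113/230·R3.
R4 ← R4 − 39/230·R3.
R4 ← R4 / (-271354/36095).
R1 ← R1 − 8740/7219·R4.
R2 ← R2 + 37963/7219·R4.
R3 ← R3 + 16643/7219·R4.
Reading off the reduced rows gives x_1 = 0, x_2 = 6, x_3 = -2, x_4 = -3.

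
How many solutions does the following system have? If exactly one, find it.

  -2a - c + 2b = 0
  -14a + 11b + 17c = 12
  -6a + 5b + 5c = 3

no solution

Row-reduce:
R1 ← R1 / (-2).
R2 ← R2 + 14·R1.
R3 ← R3 + 6·R1.
R2 ← R2 / (-3).
R1 ← R1 + 1·R2.
R3 ← R3 + 1·R2.
Row 3 reduces to 0 = -1, a contradiction. The system is inconsistent.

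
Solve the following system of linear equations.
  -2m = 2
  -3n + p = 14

infinitely many solutions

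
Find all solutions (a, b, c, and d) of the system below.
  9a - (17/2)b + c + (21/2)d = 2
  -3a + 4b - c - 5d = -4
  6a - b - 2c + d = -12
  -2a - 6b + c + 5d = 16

Row-reduce:
R1 ← R1 / (9).
R2 ← R2 + 3·R1.
R3 ← R3 − 6·R1.
R4 ← R4 + 2·R1.
R2 ← R2 / (7/6).
R1 ← R1 + 17/18·R2.
R3 ← R3 − 14/3·R2.
R4 ← R4 + 71/9·R2.
Swap R3 and R4.
R3 ← R3 / (-23/7).
R1 ← R1 + 3/7·R3.
R2 ← R2 + 4/7·R3.
Rank is 3 with 4 unknowns, leaving d free.

infinitely many solutions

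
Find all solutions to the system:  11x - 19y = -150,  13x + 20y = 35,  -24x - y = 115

x = -5, y = 5

Row-reduce the augmented matrix:
R1 ← R1 / (11).
R2 ← R2 − 13·R1.
R3 ← R3 + 24·R1.
R2 ← R2 / (467/11).
R1 ← R1 + 19/11·R2.
R3 ← R3 + 467/11·R2.
R3 reduces to 0 = 0, so the extra equation is consistent.
Reading off the reduced rows gives x = -5, y = 5.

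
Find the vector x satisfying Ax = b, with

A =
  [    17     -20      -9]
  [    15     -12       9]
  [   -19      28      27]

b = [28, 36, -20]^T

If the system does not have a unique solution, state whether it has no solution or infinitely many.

infinitely many solutions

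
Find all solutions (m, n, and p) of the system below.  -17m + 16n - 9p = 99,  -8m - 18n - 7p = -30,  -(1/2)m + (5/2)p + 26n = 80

Row-reduce:
R1 ← R1 / (-17).
R2 ← R2 + 8·R1.
R3 ← R3 + 1/2·R1.
R2 ← R2 / (-434/17).
R1 ← R1 + 16/17·R2.
R3 ← R3 − 434/17·R2.
Row 3 reduces to 0 = 1/2, a contradiction. The system is inconsistent.

no solution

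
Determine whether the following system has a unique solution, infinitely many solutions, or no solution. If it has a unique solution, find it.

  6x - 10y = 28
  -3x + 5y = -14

infinitely many solutions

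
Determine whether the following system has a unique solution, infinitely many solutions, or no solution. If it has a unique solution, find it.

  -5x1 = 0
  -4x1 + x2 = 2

x1 = 0, x2 = 2

Row-reduce the augmented matrix:
R1 ← R1 / (-5).
R2 ← R2 + 4·R1.
Reading off the reduced rows gives x1 = 0, x2 = 2.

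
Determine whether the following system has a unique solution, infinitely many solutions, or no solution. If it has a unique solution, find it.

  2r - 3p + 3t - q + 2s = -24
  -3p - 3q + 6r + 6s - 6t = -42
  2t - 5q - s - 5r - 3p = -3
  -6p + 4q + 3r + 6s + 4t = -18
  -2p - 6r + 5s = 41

Row-reduce the augmented matrix:
R1 ← R1 / (-3).
R2 ← R2 + 3·R1.
R3 ← R3 + 3·R1.
R4 ← R4 + 6·R1.
R5 ← R5 + 2·R1.
R2 ← R2 / (-2).
R1 ← R1 − 1/3·R2.
R3 ← R3 + 4·R2.
R4 ← R4 − 6·R2.
R5 ← R5 − 2/3·R2.
R3 ← R3 / (-15).
R2 ← R2 + 2·R3.
R4 ← R4 − 11·R3.
R5 ← R5 + 6·R3.
R4 ← R4 / (89/15).
R2 ← R2 + 8/15·R4.
R3 ← R3 − 11/15·R4.
R5 ← R5 − 47/5·R4.
R5 ← R5 / (1281/89).
R1 ← R1 + 5/2·R5.
R2 ← R2 − 133/178·R5.
R3 ← R3 − 81/89·R5.
R4 ← R4 + 248/89·R5.
Reading off the reduced rows gives p = 5, q = 3, r = -6, s = 3, t = 0.

p = 5, q = 3, r = -6, s = 3, t = 0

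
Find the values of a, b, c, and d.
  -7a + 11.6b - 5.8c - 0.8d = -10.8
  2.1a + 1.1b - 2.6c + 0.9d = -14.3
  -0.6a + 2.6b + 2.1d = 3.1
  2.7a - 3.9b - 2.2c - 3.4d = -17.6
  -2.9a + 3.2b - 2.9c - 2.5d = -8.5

a = 0, b = 2, c = 6, d = -1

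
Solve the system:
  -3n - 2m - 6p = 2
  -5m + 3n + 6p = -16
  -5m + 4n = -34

m = 2, n = -6, p = 2

Row-reduce the augmented matrix:
R1 ← R1 / (-2).
R2 ← R2 + 5·R1.
R3 ← R3 + 5·R1.
R2 ← R2 / (21/2).
R1 ← R1 − 3/2·R2.
R3 ← R3 − 23/2·R2.
R3 ← R3 / (-8).
R2 ← R2 − 2·R3.
Reading off the reduced rows gives m = 2, n = -6, p = 2.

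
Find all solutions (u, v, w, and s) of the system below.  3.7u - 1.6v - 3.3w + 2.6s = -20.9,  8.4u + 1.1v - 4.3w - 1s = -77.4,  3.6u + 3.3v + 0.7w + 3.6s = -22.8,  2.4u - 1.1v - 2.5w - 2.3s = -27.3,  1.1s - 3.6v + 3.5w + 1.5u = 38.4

u = -5, v = -6, w = 6, s = 3

Row-reduce the augmented matrix:
R1 ← R1 / (37/10).
R2 ← R2 − 42/5·R1.
R3 ← R3 − 18/5·R1.
R4 ← R4 − 12/5·R1.
R5 ← R5 − 3/2·R1.
R2 ← R2 / (1751/370).
R1 ← R1 + 16/37·R2.
R3 ← R3 − 1797/370·R2.
R4 ← R4 + 23/370·R2.
R5 ← R5 + 546/185·R2.
R3 ← R3 / (1112/1751).
R1 ← R1 + 1051/1751·R3.
R2 ← R2 − 1181/1751·R3.
R4 ← R4 + 556/1751·R3.
R5 ← R5 − 59783/8755·R3.
Swap R4 and R5.
R4 ← R4 / (-2555843/27800).
R1 ← R1 − 43251/5560·R4.
R2 ← R2 + 56261/5560·R4.
R3 ← R3 − 71391/5560·R4.
R5 reduces to 0 = 0, so the extra equation is consistent.
Reading off the reduced rows gives u = -5, v = -6, w = 6, s = 3.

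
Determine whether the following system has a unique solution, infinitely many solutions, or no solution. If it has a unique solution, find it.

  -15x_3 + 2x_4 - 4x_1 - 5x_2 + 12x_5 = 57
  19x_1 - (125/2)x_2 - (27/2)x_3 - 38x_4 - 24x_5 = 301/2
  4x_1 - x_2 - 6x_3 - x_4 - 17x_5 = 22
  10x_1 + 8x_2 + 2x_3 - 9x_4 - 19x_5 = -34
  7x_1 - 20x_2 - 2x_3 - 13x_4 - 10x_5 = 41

no solution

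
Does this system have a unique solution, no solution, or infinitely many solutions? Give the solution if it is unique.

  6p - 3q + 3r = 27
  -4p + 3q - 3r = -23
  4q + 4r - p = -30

Row-reduce the augmented matrix:
R1 ← R1 / (6).
R2 ← R2 + 4·R1.
R3 ← R3 + 1·R1.
R1 ← R1 + 1/2·R2.
R3 ← R3 − 7/2·R2.
R3 ← R3 / (8).
R2 ← R2 + 1·R3.
Reading off the reduced rows gives p = 2, q = -6, r = -1.

p = 2, q = -6, r = -1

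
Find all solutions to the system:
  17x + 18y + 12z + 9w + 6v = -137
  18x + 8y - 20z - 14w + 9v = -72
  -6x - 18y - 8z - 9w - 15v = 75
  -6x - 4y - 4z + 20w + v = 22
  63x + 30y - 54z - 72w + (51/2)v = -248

Row-reduce:
R1 ← R1 / (17).
R2 ← R2 − 18·R1.
R3 ← R3 + 6·R1.
R4 ← R4 + 6·R1.
R5 ← R5 − 63·R1.
R2 ← R2 / (-188/17).
R1 ← R1 − 18/17·R2.
R3 ← R3 + 198/17·R2.
R4 ← R4 − 40/17·R2.
R5 ← R5 + 624/17·R2.
R3 ← R3 / (1442/47).
R1 ← R1 + 114/47·R3.
R2 ← R2 − 139/47·R3.
R4 ← R4 + 316/47·R3.
R5 ← R5 − 474/47·R3.
R4 ← R4 / (16096/721).
R1 ← R1 + 162/721·R4.
R2 ← R2 − 433/1442·R4.
R3 ← R3 − 891/1442·R4.
R5 ← R5 + 24144/721·R4.
Row 5 reduces to 0 = 1, a contradiction. The system is inconsistent.

no solution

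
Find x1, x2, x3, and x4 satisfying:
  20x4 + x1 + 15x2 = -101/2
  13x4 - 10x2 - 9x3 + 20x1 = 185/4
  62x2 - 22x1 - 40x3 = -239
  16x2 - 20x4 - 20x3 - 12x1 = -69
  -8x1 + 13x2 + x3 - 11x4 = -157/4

Row-reduce the augmented matrix:
R2 ← R2 − 20·R1.
R3 ← R3 + 22·R1.
R4 ← R4 + 12·R1.
R5 ← R5 + 8·R1.
R2 ← R2 / (-310).
R1 ← R1 − 15·R2.
R3 ← R3 − 392·R2.
R4 ← R4 − 196·R2.
R5 ← R5 − 133·R2.
R3 ← R3 / (-7964/155).
R1 ← R1 + 27/62·R3.
R2 ← R2 − 9/310·R3.
R4 ← R4 + 3982/155·R3.
R5 ← R5 + 887/310·R3.
Swap R4 and R5.
R4 ← R4 / (-28444/1991).
R1 ← R1 − 3370/1991·R4.
R2 ← R2 − 2430/1991·R4.
R3 ← R3 − 1913/1991·R4.
R5 reduces to 0 = 0, so the extra equation is consistent.
Reading off the reduced rows gives x1 = 2, x2 = -5/2, x3 = 1, x4 = -3/4.

x1 = 2, x2 = -5/2, x3 = 1, x4 = -3/4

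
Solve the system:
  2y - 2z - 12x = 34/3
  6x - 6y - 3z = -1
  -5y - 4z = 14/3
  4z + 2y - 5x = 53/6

x = -3/2, y = -2, z = 4/3

Row-reduce the augmented matrix:
R1 ← R1 / (-12).
R2 ← R2 − 6·R1.
R4 ← R4 + 5·R1.
R2 ← R2 / (-5).
R1 ← R1 + 1/6·R2.
R3 ← R3 + 5·R2.
R4 ← R4 − 7/6·R2.
Swap R3 and R4.
R3 ← R3 / (39/10).
R1 ← R1 − 3/10·R3.
R2 ← R2 − 4/5·R3.
R4 reduces to 0 = 0, so the extra equation is consistent.
Reading off the reduced rows gives x = -3/2, y = -2, z = 4/3.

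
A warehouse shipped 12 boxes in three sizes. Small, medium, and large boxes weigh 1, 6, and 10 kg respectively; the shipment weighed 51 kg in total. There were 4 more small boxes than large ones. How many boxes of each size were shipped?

Let s = small boxes, m = medium boxes, l = large boxes.
  s + m + l = 12
  s + 6m + 10l = 51
  s - l = 4
Row-reduce the augmented matrix:
R2 ← R2 − 1·R1.
R3 ← R3 − 1·R1.
R2 ← R2 / (5).
R1 ← R1 − 1·R2.
R3 ← R3 + 1·R2.
R3 ← R3 / (-1/5).
R1 ← R1 + 4/5·R3.
R2 ← R2 − 9/5·R3.
Reading off the reduced rows gives s = 5, m = 6, l = 1.

small boxes: 5, medium boxes: 6, large boxes: 1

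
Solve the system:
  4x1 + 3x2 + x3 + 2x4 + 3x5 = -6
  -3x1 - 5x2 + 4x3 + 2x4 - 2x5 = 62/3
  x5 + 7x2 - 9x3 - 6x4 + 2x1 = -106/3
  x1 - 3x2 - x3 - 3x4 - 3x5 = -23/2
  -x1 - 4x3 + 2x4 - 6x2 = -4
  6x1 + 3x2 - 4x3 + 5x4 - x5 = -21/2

Row-reduce the augmented matrix:
R1 ← R1 / (4).
R2 ← R2 + 3·R1.
R3 ← R3 − 2·R1.
R4 ← R4 − 1·R1.
R5 ← R5 + 1·R1.
R6 ← R6 − 6·R1.
R2 ← R2 / (-11/4).
R1 ← R1 − 3/4·R2.
R3 ← R3 − 11/2·R2.
R4 ← R4 + 15/4·R2.
R5 ← R5 + 21/4·R2.
R6 ← R6 + 3/2·R2.
Swap R3 and R4.
R3 ← R3 / (-85/11).
R1 ← R1 − 17/11·R3.
R2 ← R2 + 19/11·R3.
R5 ← R5 + 141/11·R3.
R6 ← R6 + 89/11·R3.
Swap R4 and R5.
R4 ← R4 / (811/85).
R1 ← R1 + 1/5·R4.
R2 ← R2 − 49/85·R4.
R3 ← R3 − 91/85·R4.
R6 ← R6 − 744/85·R4.
Swap R5 and R6.
R5 ← R5 / (-6349/811).
R1 ← R1 − 120/811·R5.
R2 ← R2 − 322/811·R5.
R3 ← R3 + 213/811·R5.
R4 ← R4 − 600/811·R5.
R6 reduces to 0 = 0, so the extra equation is consistent.
Reading off the reduced rows gives x1 = -3, x2 = 2/3, x3 = 2, x4 = 5/2, x5 = -1.

x1 = -3, x2 = 2/3, x3 = 2, x4 = 5/2, x5 = -1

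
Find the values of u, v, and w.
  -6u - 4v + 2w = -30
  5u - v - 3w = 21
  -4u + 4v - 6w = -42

Row-reduce the augmented matrix:
R1 ← R1 / (-6).
R2 ← R2 − 5·R1.
R3 ← R3 + 4·R1.
R2 ← R2 / (-13/3).
R1 ← R1 − 2/3·R2.
R3 ← R3 − 20/3·R2.
R3 ← R3 / (-122/13).
R1 ← R1 + 7/13·R3.
R2 ← R2 − 4/13·R3.
Reading off the reduced rows gives u = 6, v = 0, w = 3.

u = 6, v = 0, w = 3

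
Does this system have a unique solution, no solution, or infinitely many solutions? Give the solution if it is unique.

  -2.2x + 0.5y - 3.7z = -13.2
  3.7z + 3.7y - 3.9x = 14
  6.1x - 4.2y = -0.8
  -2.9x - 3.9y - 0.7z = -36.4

x = 4, y = 6, z = 2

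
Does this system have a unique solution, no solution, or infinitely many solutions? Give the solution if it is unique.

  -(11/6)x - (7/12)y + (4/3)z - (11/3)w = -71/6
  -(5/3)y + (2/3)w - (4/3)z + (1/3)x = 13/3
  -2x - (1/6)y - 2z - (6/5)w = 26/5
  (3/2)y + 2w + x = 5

infinitely many solutions

Row-reduce:
R1 ← R1 / (-11/6).
R2 ← R2 − 1/3·R1.
R3 ← R3 + 2·R1.
R4 ← R4 − 1·R1.
R2 ← R2 / (-39/22).
R1 ← R1 − 7/22·R2.
R3 ← R3 − 31/66·R2.
R4 ← R4 − 13/11·R2.
R3 ← R3 / (-146/39).
R1 ← R1 + 12/13·R3.
R2 ← R2 − 8/13·R3.
Rank is 3 with 4 unknowns, leaving w free.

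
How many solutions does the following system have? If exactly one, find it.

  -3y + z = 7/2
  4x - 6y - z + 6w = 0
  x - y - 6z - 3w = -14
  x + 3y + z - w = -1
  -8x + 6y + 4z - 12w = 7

Row-reduce the augmented matrix:
Swap R1 and R2.
R1 ← R1 / (4).
R3 ← R3 − 1·R1.
R4 ← R4 − 1·R1.
R5 ← R5 + 8·R1.
R2 ← R2 / (-3).
R1 ← R1 + 3/2·R2.
R3 ← R3 − 1/2·R2.
R4 ← R4 − 9/2·R2.
R5 ← R5 + 6·R2.
R3 ← R3 / (-67/12).
R1 ← R1 + 3/4·R3.
R2 ← R2 + 1/3·R3.
R4 ← R4 − 11/4·R3.
R4 ← R4 / (-316/67).
R1 ← R1 − 141/67·R4.
R2 ← R2 − 18/67·R4.
R3 ← R3 − 54/67·R4.
R5 reduces to 0 = 0, so the extra equation is consistent.
Reading off the reduced rows gives x = -1, y = -1/2, z = 2, w = 1/2.

x = -1, y = -1/2, z = 2, w = 1/2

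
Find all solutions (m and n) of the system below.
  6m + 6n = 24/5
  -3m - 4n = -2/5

Row-reduce the augmented matrix:
R1 ← R1 / (6).
R2 ← R2 + 3·R1.
R2 ← R2 / (-1).
R1 ← R1 − 1·R2.
Reading off the reduced rows gives m = 14/5, n = -2.

m = 14/5, n = -2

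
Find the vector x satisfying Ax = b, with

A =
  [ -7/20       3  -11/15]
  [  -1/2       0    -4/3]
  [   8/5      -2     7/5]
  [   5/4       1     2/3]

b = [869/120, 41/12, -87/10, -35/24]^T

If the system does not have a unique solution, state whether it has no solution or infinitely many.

x_1 = -3/2, x_2 = 7/4, x_3 = -2

Row-reduce the augmented matrix:
R1 ← R1 / (-7/20).
R2 ← R2 + 1/2·R1.
R3 ← R3 − 8/5·R1.
R4 ← R4 − 5/4·R1.
R2 ← R2 / (-30/7).
R1 ← R1 + 60/7·R2.
R3 ← R3 − 82/7·R2.
R4 ← R4 − 82/7·R2.
R3 ← R3 / (-41/15).
R1 ← R1 − 8/3·R3.
R2 ← R2 − 1/15·R3.
R4 ← R4 + 41/15·R3.
R4 reduces to 0 = 0, so the extra equation is consistent.
Reading off the reduced rows gives x_1 = -3/2, x_2 = 7/4, x_3 = -2.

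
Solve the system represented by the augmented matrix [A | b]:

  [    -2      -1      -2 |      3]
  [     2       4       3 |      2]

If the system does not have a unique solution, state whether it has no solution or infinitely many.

Row-reduce:
R1 ← R1 / (-2).
R2 ← R2 − 2·R1.
R2 ← R2 / (3).
R1 ← R1 − 1/2·R2.
Rank is 2 with 3 unknowns, leaving x_3 free.

infinitely many solutions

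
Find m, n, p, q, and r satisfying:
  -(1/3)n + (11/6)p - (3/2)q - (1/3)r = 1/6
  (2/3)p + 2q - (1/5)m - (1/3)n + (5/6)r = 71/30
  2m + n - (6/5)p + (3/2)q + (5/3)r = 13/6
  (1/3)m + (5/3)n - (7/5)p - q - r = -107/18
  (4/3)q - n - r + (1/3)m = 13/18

Row-reduce the augmented matrix:
Swap R1 and R2.
R1 ← R1 / (-1/5).
R3 ← R3 − 2·R1.
R4 ← R4 − 1/3·R1.
R5 ← R5 − 1/3·R1.
R2 ← R2 / (-1/3).
R1 ← R1 − 5/3·R2.
R3 ← R3 + 7/3·R2.
R4 ← R4 − 10/9·R2.
R5 ← R5 + 14/9·R2.
R3 ← R3 / (-221/30).
R1 ← R1 − 35/6·R3.
R2 ← R2 + 11/2·R3.
R4 ← R4 − 262/45·R3.
R5 ← R5 + 67/9·R3.
R4 ← R4 / (5000/221).
R1 ← R1 − 3465/442·R4.
R2 ← R2 + 8571/442·R4.
R3 ← R3 + 960/221·R4.
R5 ← R5 + 13705/663·R4.
R5 ← R5 / (-122737/54000).
R1 ← R1 − 9667/12000·R5.
R2 ← R2 + 28349/60000·R5.
R3 ← R3 − 22/375·R5.
R4 ← R4 − 35903/90000·R5.
Reading off the reduced rows gives m = 2/3, n = -5/2, p = 0, q = 0, r = 2.

m = 2/3, n = -5/2, p = 0, q = 0, r = 2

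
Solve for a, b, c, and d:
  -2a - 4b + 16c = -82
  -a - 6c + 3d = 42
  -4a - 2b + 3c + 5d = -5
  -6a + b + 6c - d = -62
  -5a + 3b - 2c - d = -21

a = 3, b = -5, c = -6, d = 3

Row-reduce the augmented matrix:
R1 ← R1 / (-2).
R2 ← R2 + 1·R1.
R3 ← R3 + 4·R1.
R4 ← R4 + 6·R1.
R5 ← R5 + 5·R1.
R2 ← R2 / (2).
R1 ← R1 − 2·R2.
R3 ← R3 − 6·R2.
R4 ← R4 − 13·R2.
R5 ← R5 − 13·R2.
R3 ← R3 / (13).
R1 ← R1 − 6·R3.
R2 ← R2 + 7·R3.
R4 ← R4 − 49·R3.
R5 ← R5 − 49·R3.
R4 ← R4 / (-141/26).
R1 ← R1 + 15/13·R4.
R2 ← R2 + 17/26·R4.
R3 ← R3 + 4/13·R4.
R5 ← R5 + 141/26·R4.
R5 reduces to 0 = 0, so the extra equation is consistent.
Reading off the reduced rows gives a = 3, b = -5, c = -6, d = 3.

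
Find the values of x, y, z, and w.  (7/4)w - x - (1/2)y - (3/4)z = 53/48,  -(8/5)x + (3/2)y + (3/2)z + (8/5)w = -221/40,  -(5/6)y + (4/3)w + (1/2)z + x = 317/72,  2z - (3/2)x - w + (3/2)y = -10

Row-reduce the augmented matrix:
R1 ← R1 / (-1).
R2 ← R2 + 8/5·R1.
R3 ← R3 − 1·R1.
R4 ← R4 + 3/2·R1.
R2 ← R2 / (23/10).
R1 ← R1 − 1/2·R2.
R3 ← R3 + 4/3·R2.
R4 ← R4 − 9/4·R2.
R3 ← R3 / (121/92).
R1 ← R1 − 15/92·R3.
R2 ← R2 − 27/23·R3.
R4 ← R4 − 89/184·R3.
R4 ← R4 / (-2417/726).
R1 ← R1 + 216/121·R4.
R2 ← R2 + 321/121·R4.
R3 ← R3 − 659/363·R4.
Reading off the reduced rows gives x = 3, y = -1/3, z = -7/4, w = 3/2.

x = 3, y = -1/3, z = -7/4, w = 3/2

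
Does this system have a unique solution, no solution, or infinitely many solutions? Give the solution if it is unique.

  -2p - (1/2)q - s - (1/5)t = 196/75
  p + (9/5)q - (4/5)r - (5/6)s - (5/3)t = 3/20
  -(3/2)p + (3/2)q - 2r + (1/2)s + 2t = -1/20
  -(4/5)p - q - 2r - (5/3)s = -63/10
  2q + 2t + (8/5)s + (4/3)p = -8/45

Row-reduce the augmented matrix:
R1 ← R1 / (-2).
R2 ← R2 − 1·R1.
R3 ← R3 + 3/2·R1.
R4 ← R4 + 4/5·R1.
R5 ← R5 − 4/3·R1.
R2 ← R2 / (31/20).
R1 ← R1 − 1/4·R2.
R3 ← R3 − 15/8·R2.
R4 ← R4 + 4/5·R2.
R5 ← R5 − 5/3·R2.
R3 ← R3 / (-32/31).
R1 ← R1 − 4/31·R3.
R2 ← R2 + 16/31·R3.
R4 ← R4 + 374/155·R3.
R5 ← R5 − 80/93·R3.
R4 ← R4 / (-2767/320).
R1 ← R1 − 103/96·R4.
R2 ← R2 + 55/24·R4.
R3 ← R3 + 355/128·R4.
R5 ← R5 − 1711/360·R4.
R5 ← R5 / (2565422/1867725).
R1 ← R1 + 10604/24903·R5.
R2 ← R2 + 50678/124515·R5.
R3 ← R3 + 27896/41505·R5.
R4 ← R4 − 52094/41505·R5.
Reading off the reduced rows gives p = -7/3, q = 5/3, r = 2, s = 3/2, t = -7/5.

p = -7/3, q = 5/3, r = 2, s = 3/2, t = -7/5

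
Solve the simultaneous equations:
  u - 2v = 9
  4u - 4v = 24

u = 3, v = -3

Row-reduce the augmented matrix:
R2 ← R2 − 4·R1.
R2 ← R2 / (4).
R1 ← R1 + 2·R2.
Reading off the reduced rows gives u = 3, v = -3.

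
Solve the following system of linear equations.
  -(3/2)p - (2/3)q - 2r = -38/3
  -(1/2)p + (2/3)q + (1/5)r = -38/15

Row-reduce:
R1 ← R1 / (-3/2).
R2 ← R2 + 1/2·R1.
R2 ← R2 / (8/9).
R1 ← R1 − 4/9·R2.
Rank is 2 with 3 unknowns, leaving r free.

infinitely many solutions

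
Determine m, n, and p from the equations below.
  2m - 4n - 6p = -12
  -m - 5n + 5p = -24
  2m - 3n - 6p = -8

m = -1, n = 4, p = -1

Row-reduce the augmented matrix:
R1 ← R1 / (2).
R2 ← R2 + 1·R1.
R3 ← R3 − 2·R1.
R2 ← R2 / (-7).
R1 ← R1 + 2·R2.
R3 ← R3 − 1·R2.
R3 ← R3 / (2/7).
R1 ← R1 + 25/7·R3.
R2 ← R2 + 2/7·R3.
Reading off the reduced rows gives m = -1, n = 4, p = -1.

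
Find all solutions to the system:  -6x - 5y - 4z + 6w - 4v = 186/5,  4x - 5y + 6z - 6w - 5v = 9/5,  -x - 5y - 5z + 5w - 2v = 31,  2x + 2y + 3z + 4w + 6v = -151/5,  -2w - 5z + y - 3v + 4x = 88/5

x = -4/5, y = -2, z = -3, w = 0, v = -13/5

Row-reduce the augmented matrix:
R1 ← R1 / (-6).
R2 ← R2 − 4·R1.
R3 ← R3 + 1·R1.
R4 ← R4 − 2·R1.
R5 ← R5 − 4·R1.
R2 ← R2 / (-25/3).
R1 ← R1 − 5/6·R2.
R3 ← R3 + 25/6·R2.
R4 ← R4 − 1/3·R2.
R5 ← R5 + 7/3·R2.
R3 ← R3 / (-6).
R1 ← R1 − 1·R3.
R2 ← R2 + 2/5·R3.
R4 ← R4 − 9/5·R3.
R5 ← R5 + 43/5·R3.
R4 ← R4 / (371/50).
R1 ← R1 + 11/30·R4.
R2 ← R2 + 7/75·R4.
R3 ← R3 + 5/6·R4.
R5 ← R5 + 691/150·R4.
R5 ← R5 / (-625/159).
R1 ← R1 − 181/318·R5.
R2 ← R2 − 130/159·R5.
R3 ← R3 − 25/159·R5.
R4 ← R4 − 73/106·R5.
Reading off the reduced rows gives x = -4/5, y = -2, z = -3, w = 0, v = -13/5.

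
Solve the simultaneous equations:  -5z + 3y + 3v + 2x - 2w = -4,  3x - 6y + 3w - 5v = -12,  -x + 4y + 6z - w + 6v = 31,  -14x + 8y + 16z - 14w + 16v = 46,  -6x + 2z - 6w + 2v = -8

Row-reduce:
R1 ← R1 / (2).
R2 ← R2 − 3·R1.
R3 ← R3 + 1·R1.
R4 ← R4 + 14·R1.
R5 ← R5 + 6·R1.
R2 ← R2 / (-21/2).
R1 ← R1 − 3/2·R2.
R3 ← R3 − 11/2·R2.
R4 ← R4 − 29·R2.
R5 ← R5 − 9·R2.
R3 ← R3 / (52/7).
R1 ← R1 + 10/7·R3.
R2 ← R2 + 5/7·R3.
R4 ← R4 − 12/7·R3.
R5 ← R5 + 46/7·R3.
R4 ← R4 / (-152/13).
R1 ← R1 − 1/13·R4.
R2 ← R2 + 6/13·R4.
R3 ← R3 − 2/13·R4.
R5 ← R5 + 76/13·R4.
Rank is 4 with 5 unknowns, leaving v free.

infinitely many solutions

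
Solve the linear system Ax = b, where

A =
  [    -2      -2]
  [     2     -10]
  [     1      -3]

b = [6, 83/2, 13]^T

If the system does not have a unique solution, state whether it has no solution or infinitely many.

no solution

Row-reduce:
R1 ← R1 / (-2).
R2 ← R2 − 2·R1.
R3 ← R3 − 1·R1.
R2 ← R2 / (-12).
R1 ← R1 − 1·R2.
R3 ← R3 + 4·R2.
Row 3 reduces to 0 = 1/6, a contradiction. The system is inconsistent.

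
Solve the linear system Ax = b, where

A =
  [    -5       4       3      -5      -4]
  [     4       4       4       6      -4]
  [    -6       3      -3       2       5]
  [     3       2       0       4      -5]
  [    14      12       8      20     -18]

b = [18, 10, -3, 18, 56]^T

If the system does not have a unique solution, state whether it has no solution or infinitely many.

infinitely many solutions

Row-reduce:
R1 ← R1 / (-5).
R2 ← R2 − 4·R1.
R3 ← R3 + 6·R1.
R4 ← R4 − 3·R1.
R5 ← R5 − 14·R1.
R2 ← R2 / (36/5).
R1 ← R1 + 4/5·R2.
R3 ← R3 + 9/5·R2.
R4 ← R4 − 22/5·R2.
R5 ← R5 − 116/5·R2.
R3 ← R3 / (-5).
R1 ← R1 − 1/9·R3.
R2 ← R2 − 8/9·R3.
R4 ← R4 + 19/9·R3.
R5 ← R5 + 38/9·R3.
R4 ← R4 / (-343/90).
R1 ← R1 − 127/90·R4.
R2 ← R2 − 161/90·R4.
R3 ← R3 + 17/10·R4.
R5 ← R5 + 343/45·R4.
Rank is 4 with 5 unknowns, leaving x_5 free.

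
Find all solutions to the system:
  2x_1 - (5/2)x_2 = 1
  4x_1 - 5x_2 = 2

infinitely many solutions

Row-reduce:
R1 ← R1 / (2).
R2 ← R2 − 4·R1.
Rank is 1 with 2 unknowns, leaving x_2 free.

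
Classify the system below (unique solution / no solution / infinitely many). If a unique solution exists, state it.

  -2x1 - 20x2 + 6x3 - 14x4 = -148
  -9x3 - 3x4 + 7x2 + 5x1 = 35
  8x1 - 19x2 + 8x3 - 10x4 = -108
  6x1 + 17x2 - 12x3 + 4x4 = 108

Row-reduce:
R1 ← R1 / (-2).
R2 ← R2 − 5·R1.
R3 ← R3 − 8·R1.
R4 ← R4 − 6·R1.
R2 ← R2 / (-43).
R1 ← R1 − 10·R2.
R3 ← R3 + 99·R2.
R4 ← R4 + 43·R2.
R3 ← R3 / (782/43).
R1 ← R1 + 69/43·R3.
R2 ← R2 + 6/43·R3.
Row 4 reduces to 0 = -1, a contradiction. The system is inconsistent.

no solution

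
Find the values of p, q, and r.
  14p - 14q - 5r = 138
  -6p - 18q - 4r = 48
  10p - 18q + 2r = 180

p = 6, q = -6, r = 6

Row-reduce the augmented matrix:
R1 ← R1 / (14).
R2 ← R2 + 6·R1.
R3 ← R3 − 10·R1.
R2 ← R2 / (-24).
R1 ← R1 + 1·R2.
R3 ← R3 + 8·R2.
R3 ← R3 / (160/21).
R1 ← R1 + 17/168·R3.
R2 ← R2 − 43/168·R3.
Reading off the reduced rows gives p = 6, q = -6, r = 6.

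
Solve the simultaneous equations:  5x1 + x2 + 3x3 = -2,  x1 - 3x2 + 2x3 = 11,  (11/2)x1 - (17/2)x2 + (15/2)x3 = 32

infinitely many solutions

Row-reduce:
R1 ← R1 / (5).
R2 ← R2 − 1·R1.
R3 ← R3 − 11/2·R1.
R2 ← R2 / (-16/5).
R1 ← R1 − 1/5·R2.
R3 ← R3 + 48/5·R2.
Rank is 2 with 3 unknowns, leaving x3 free.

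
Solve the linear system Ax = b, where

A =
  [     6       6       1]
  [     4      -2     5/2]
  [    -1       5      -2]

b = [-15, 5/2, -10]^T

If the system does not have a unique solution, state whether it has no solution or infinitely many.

Row-reduce:
R1 ← R1 / (6).
R2 ← R2 − 4·R1.
R3 ← R3 + 1·R1.
R2 ← R2 / (-6).
R1 ← R1 − 1·R2.
R3 ← R3 − 6·R2.
Rank is 2 with 3 unknowns, leaving x_3 free.

infinitely many solutions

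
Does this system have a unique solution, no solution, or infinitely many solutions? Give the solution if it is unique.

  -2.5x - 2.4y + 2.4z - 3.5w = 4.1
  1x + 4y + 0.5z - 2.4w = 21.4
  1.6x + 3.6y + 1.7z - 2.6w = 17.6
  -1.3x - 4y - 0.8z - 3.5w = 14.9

x = 1, y = 2, z = -4, w = -6

Row-reduce the augmented matrix:
R1 ← R1 / (-5/2).
R2 ← R2 − 1·R1.
R3 ← R3 − 8/5·R1.
R4 ← R4 + 13/10·R1.
R2 ← R2 / (76/25).
R1 ← R1 − 24/25·R2.
R3 ← R3 − 258/125·R2.
R4 ← R4 + 344/125·R2.
R3 ← R3 / (853/380).
R1 ← R1 + 27/19·R3.
R2 ← R2 − 73/152·R3.
R4 ← R4 + 69/95·R3.
R4 ← R4 / (-124778/21325).
R1 ← R1 − 4987/4265·R4.
R2 ← R2 + 3269/4265·R4.
R3 ← R3 + 4294/4265·R4.
Reading off the reduced rows gives x = 1, y = 2, z = -4, w = -6.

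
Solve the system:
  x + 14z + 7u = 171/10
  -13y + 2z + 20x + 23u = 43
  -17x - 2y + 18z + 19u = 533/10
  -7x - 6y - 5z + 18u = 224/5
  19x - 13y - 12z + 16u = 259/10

x = -2/5, y = 1/2, z = 0, u = 5/2

Row-reduce the augmented matrix:
R2 ← R2 − 20·R1.
R3 ← R3 + 17·R1.
R4 ← R4 + 7·R1.
R5 ← R5 − 19·R1.
R2 ← R2 / (-13).
R3 ← R3 + 2·R2.
R4 ← R4 + 6·R2.
R5 ← R5 + 13·R2.
R3 ← R3 / (3884/13).
R1 ← R1 − 14·R3.
R2 ← R2 − 278/13·R3.
R4 ← R4 − 2877/13·R3.
R4 ← R4 / (5288/971).
R1 ← R1 + 301/971·R4.
R2 ← R2 + 2103/971·R4.
R3 ← R3 − 507/971·R4.
R5 reduces to 0 = 0, so the extra equation is consistent.
Reading off the reduced rows gives x = -2/5, y = 1/2, z = 0, u = 5/2.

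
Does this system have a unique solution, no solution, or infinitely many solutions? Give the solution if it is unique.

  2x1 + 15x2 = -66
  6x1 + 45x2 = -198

infinitely many solutions

Row-reduce:
R1 ← R1 / (2).
R2 ← R2 − 6·R1.
Rank is 1 with 2 unknowns, leaving x2 free.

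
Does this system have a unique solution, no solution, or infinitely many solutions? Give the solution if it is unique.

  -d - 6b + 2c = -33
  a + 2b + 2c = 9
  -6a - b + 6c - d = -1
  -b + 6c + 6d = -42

Row-reduce the augmented matrix:
Swap R1 and R2.
R3 ← R3 + 6·R1.
R2 ← R2 / (-6).
R1 ← R1 − 2·R2.
R3 ← R3 − 11·R2.
R4 ← R4 + 1·R2.
R3 ← R3 / (65/3).
R1 ← R1 − 8/3·R3.
R2 ← R2 + 1/3·R3.
R4 ← R4 − 17/3·R3.
R4 ← R4 / (449/65).
R1 ← R1 − 1/65·R4.
R2 ← R2 − 8/65·R4.
R3 ← R3 + 17/130·R4.
Reading off the reduced rows gives a = -1, b = 6, c = -1, d = -5.

a = -1, b = 6, c = -1, d = -5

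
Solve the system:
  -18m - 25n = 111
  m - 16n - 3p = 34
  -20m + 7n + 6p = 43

infinitely many solutions

Row-reduce:
R1 ← R1 / (-18).
R2 ← R2 − 1·R1.
R3 ← R3 + 20·R1.
R2 ← R2 / (-313/18).
R1 ← R1 − 25/18·R2.
R3 ← R3 − 313/9·R2.
Rank is 2 with 3 unknowns, leaving p free.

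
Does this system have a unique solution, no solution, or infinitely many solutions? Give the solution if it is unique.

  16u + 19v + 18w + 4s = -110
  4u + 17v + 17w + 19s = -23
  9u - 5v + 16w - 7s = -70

infinitely many solutions

Row-reduce:
R1 ← R1 / (16).
R2 ← R2 − 4·R1.
R3 ← R3 − 9·R1.
R2 ← R2 / (49/4).
R1 ← R1 − 19/16·R2.
R3 ← R3 + 251/16·R2.
R3 ← R3 / (4289/196).
R1 ← R1 + 17/196·R3.
R2 ← R2 − 50/49·R3.
Rank is 3 with 4 unknowns, leaving s free.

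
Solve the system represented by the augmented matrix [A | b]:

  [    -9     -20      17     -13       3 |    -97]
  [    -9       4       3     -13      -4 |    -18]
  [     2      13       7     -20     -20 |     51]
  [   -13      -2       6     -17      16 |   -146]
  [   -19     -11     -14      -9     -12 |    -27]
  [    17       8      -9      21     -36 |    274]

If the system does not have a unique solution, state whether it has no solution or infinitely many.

x_1 = -1, x_2 = 3, x_3 = 2, x_4 = 5, x_5 = -5

Row-reduce the augmented matrix:
R1 ← R1 / (-9).
R2 ← R2 + 9·R1.
R3 ← R3 − 2·R1.
R4 ← R4 + 13·R1.
R5 ← R5 + 19·R1.
R6 ← R6 − 17·R1.
R2 ← R2 / (24).
R1 ← R1 − 20/9·R2.
R3 ← R3 − 77/9·R2.
R4 ← R4 − 242/9·R2.
R5 ← R5 − 281/9·R2.
R6 ← R6 + 268/9·R2.
R3 ← R3 / (1703/108).
R1 ← R1 + 16/27·R3.
R2 ← R2 + 7/12·R3.
R4 ← R4 + 155/54·R3.
R5 ← R5 + 3421/108·R3.
R6 ← R6 − 155/27·R3.
R4 ← R4 / (-4068/1703).
R1 ← R1 − 995/1703·R4.
R2 ← R2 + 1442/1703·R4.
R3 ← R3 + 2472/1703·R4.
R5 ← R5 + 46892/1703·R4.
R6 ← R6 − 8136/1703·R4.
R5 ← R5 / (-473117/2034).
R1 ← R1 − 30137/8136·R5.
R2 ← R2 + 27433/4068·R5.
R3 ← R3 + 7499/678·R5.
R4 ← R4 + 56009/8136·R5.
R6 reduces to 0 = 0, so the extra equation is consistent.
Reading off the reduced rows gives x_1 = -1, x_2 = 3, x_3 = 2, x_4 = 5, x_5 = -5.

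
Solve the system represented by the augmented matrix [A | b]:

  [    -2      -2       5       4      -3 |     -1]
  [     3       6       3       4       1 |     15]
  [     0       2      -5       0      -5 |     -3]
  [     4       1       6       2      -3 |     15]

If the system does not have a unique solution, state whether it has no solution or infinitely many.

infinitely many solutions

Row-reduce:
R1 ← R1 / (-2).
R2 ← R2 − 3·R1.
R4 ← R4 − 4·R1.
R2 ← R2 / (3).
R1 ← R1 − 1·R2.
R3 ← R3 − 2·R2.
R4 ← R4 + 3·R2.
R3 ← R3 / (-12).
R1 ← R1 + 6·R3.
R2 ← R2 − 7/2·R3.
R4 ← R4 − 53/2·R3.
R4 ← R4 / (95/18).
R1 ← R1 + 2·R4.
R2 ← R2 − 25/18·R4.
R3 ← R3 − 5/9·R4.
Rank is 4 with 5 unknowns, leaving x_5 free.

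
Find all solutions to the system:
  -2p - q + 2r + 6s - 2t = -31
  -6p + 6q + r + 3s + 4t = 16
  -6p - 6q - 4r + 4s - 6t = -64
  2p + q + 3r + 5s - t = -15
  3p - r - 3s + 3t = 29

p = 1, q = 1, r = 1, s = -3, t = 6

Row-reduce the augmented matrix:
R1 ← R1 / (-2).
R2 ← R2 + 6·R1.
R3 ← R3 + 6·R1.
R4 ← R4 − 2·R1.
R5 ← R5 − 3·R1.
R2 ← R2 / (9).
R1 ← R1 − 1/2·R2.
R3 ← R3 + 3·R2.
R5 ← R5 + 3/2·R2.
R3 ← R3 / (-35/3).
R1 ← R1 + 13/18·R3.
R2 ← R2 + 5/9·R3.
R4 ← R4 − 5·R3.
R5 ← R5 − 7/6·R3.
R4 ← R4 / (20/7).
R1 ← R1 + 104/105·R4.
R2 ← R2 + 16/21·R4.
R3 ← R3 − 57/35·R4.
R5 ← R5 − 8/5·R4.
R5 ← R5 / (72/25).
R1 ← R1 + 23/75·R5.
R2 ← R2 − 8/15·R5.
R3 ← R3 − 61/100·R5.
R4 ← R4 + 11/20·R5.
Reading off the reduced rows gives p = 1, q = 1, r = 1, s = -3, t = 6.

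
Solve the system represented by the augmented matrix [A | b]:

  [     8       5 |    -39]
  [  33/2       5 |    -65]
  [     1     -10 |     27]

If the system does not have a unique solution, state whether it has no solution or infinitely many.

no solution

Row-reduce:
R1 ← R1 / (8).
R2 ← R2 − 33/2·R1.
R3 ← R3 − 1·R1.
R2 ← R2 / (-85/16).
R1 ← R1 − 5/8·R2.
R3 ← R3 + 85/8·R2.
Row 3 reduces to 0 = 1, a contradiction. The system is inconsistent.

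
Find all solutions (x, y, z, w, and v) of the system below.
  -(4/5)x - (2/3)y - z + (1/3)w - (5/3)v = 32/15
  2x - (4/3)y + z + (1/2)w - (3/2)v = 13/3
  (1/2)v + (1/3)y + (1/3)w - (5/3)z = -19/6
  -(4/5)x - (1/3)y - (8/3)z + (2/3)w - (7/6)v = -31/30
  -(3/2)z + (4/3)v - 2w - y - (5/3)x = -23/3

Row-reduce:
R1 ← R1 / (-4/5).
R2 ← R2 − 2·R1.
R4 ← R4 + 4/5·R1.
R5 ← R5 + 5/3·R1.
R2 ← R2 / (-3).
R1 ← R1 − 5/6·R2.
R3 ← R3 − 1/3·R2.
R4 ← R4 − 1/3·R2.
R5 ← R5 − 7/18·R2.
R3 ← R3 / (-11/6).
R1 ← R1 − 5/6·R3.
R2 ← R2 − 1/2·R3.
R4 ← R4 + 11/6·R3.
R5 ← R5 − 7/18·R3.
Swap R4 and R5.
R4 ← R4 / (-8623/3564).
R1 ← R1 − 205/1188·R4.
R2 ← R2 + 31/99·R4.
R3 ← R3 + 26/99·R4.
Rank is 4 with 5 unknowns, leaving v free.

infinitely many solutions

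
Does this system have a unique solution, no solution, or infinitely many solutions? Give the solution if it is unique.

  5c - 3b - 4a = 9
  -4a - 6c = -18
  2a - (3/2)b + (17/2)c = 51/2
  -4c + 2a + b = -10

no solution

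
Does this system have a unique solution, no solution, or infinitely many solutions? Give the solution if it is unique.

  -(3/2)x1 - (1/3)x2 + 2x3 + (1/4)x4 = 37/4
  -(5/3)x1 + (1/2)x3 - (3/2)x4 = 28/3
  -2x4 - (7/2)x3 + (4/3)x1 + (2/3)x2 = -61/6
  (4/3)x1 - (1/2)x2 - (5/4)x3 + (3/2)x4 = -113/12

no solution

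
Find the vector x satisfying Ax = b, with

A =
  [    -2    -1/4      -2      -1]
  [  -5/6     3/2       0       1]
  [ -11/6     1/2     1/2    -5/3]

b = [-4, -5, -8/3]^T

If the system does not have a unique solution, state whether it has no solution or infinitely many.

infinitely many solutions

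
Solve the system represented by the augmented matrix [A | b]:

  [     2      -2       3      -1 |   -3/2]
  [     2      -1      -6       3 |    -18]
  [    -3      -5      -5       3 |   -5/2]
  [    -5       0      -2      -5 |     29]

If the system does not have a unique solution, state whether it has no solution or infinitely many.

x_1 = -3, x_2 = 0, x_3 = 1/2, x_4 = -3

Row-reduce the augmented matrix:
R1 ← R1 / (2).
R2 ← R2 − 2·R1.
R3 ← R3 + 3·R1.
R4 ← R4 + 5·R1.
R1 ← R1 + 1·R2.
R3 ← R3 + 8·R2.
R4 ← R4 + 5·R2.
R3 ← R3 / (-145/2).
R1 ← R1 + 15/2·R3.
R2 ← R2 + 9·R3.
R4 ← R4 + 79/2·R3.
R4 ← R4 / (-834/145).
R1 ← R1 − 1/29·R4.
R2 ← R2 + 23/145·R4.
R3 ← R3 + 67/145·R4.
Reading off the reduced rows gives x_1 = -3, x_2 = 0, x_3 = 1/2, x_4 = -3.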